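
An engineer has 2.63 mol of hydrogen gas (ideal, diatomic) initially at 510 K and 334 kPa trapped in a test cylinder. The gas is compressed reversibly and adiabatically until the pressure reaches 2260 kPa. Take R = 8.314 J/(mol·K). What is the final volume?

8.52 L

V₁ = nRT₁/P₁ = 2.63×8.314×510/334 = 33.4 L.
Adiabatic: T₂/T₁ = (P₂/P₁)^((γ−1)/γ) ⇒ T₂ = 510×(6.77)^0.286 = 881 K; V₂ = 8.52 L.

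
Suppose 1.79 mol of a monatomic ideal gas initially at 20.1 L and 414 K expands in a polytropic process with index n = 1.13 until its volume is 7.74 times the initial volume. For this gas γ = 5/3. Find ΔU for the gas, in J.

-2160 J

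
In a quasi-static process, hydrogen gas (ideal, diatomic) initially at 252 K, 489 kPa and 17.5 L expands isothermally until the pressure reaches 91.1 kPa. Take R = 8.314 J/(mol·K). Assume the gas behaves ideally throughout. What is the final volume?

Isothermal: T stays 252 K; PV = const ⇒ V₂ = 93.9 L, P₂ = 91.1 kPa.

93.9 L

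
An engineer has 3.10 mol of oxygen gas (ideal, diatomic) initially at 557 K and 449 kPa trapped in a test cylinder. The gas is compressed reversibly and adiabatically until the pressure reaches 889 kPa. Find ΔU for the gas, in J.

V₁ = nRT₁/P₁ = 3.10×8.314×557/449 = 32.0 L.
Adiabatic: T₂/T₁ = (P₂/P₁)^((γ−1)/γ) ⇒ T₂ = 557×(1.98)^0.286 = 677 K; V₂ = 19.6 L.
For an ideal gas ΔU = nCvΔT with Cv = (5/2)R = 20.8 J/(mol·K).
ΔU = 3.10×20.8×(677−557) = 7730 J.

7730 J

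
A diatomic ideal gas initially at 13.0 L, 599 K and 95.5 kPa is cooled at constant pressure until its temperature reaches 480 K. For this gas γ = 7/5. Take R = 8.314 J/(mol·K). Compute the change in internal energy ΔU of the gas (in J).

n = P₁V₁/(RT₁) = 95.5×13.0/(8.314×599) = 0.249 mol.
Isobaric: P stays 95.5 kPa; V/T = const ⇒ T₂ = 480 K, V₂ = 10.4 L.
For an ideal gas ΔU = nCvΔT with Cv = (5/2)R = 20.8 J/(mol·K).
ΔU = 0.249×20.8×(480−599) = -617 J.

-617 J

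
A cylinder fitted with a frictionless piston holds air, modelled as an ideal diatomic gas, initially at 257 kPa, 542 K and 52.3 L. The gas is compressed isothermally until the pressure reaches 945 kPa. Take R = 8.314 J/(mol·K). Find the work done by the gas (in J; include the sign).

-17500 J

n = P₁V₁/(RT₁) = 257×52.3/(8.314×542) = 2.98 mol.
Isothermal: T stays 542 K; PV = const ⇒ V₂ = 14.2 L, P₂ = 945 kPa.
W = nRT ln(V₂/V₁) = 2.98×8.314×542×ln(0.272) = -17500 J.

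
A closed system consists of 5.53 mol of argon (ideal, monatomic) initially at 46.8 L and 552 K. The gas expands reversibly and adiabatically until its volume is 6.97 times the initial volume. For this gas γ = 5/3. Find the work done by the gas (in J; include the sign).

P₁ = nRT₁/V₁ = 5.53×8.314×552/46.8 = 542 kPa.
Adiabatic: TV^(γ−1) = const ⇒ T₂ = 552×(0.143)^0.667 = 151 K; PV^γ = const ⇒ P₂ = 21.3 kPa.
ΔU = nCvΔT = 5.53×12.5×(151−552) = -27600 J.
Q = 0 for an adiabatic process, so W = −ΔU = 27600 J.

27600 J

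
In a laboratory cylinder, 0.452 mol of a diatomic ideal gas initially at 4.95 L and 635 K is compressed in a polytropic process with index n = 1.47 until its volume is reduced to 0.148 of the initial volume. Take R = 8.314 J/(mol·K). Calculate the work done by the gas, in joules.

P₁ = nRT₁/V₁ = 0.452×8.314×635/4.95 = 482 kPa.
Polytropic n=1.47: T₂ = T₁(V₁/V₂)^(n−1) = 635×(6.76)^0.47 = 1560 K; P₂ = P₁(V₁/V₂)^n = 8000 kPa.
W = (P₁V₁−P₂V₂)/(n−1) = (482×4.95−8000×0.733)/0.47 = -7390 J.

-7390 J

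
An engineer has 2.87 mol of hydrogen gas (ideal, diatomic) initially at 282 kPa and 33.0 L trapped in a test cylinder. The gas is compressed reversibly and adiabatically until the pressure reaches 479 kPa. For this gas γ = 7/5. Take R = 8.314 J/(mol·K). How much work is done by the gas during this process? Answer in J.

T₁ = P₁V₁/(nR) = 282×33.0/(2.87×8.314) = 390 K.
Adiabatic: T₂/T₁ = (P₂/P₁)^((γ−1)/γ) ⇒ T₂ = 390×(1.70)^0.286 = 454 K; V₂ = 22.6 L.
ΔU = nCvΔT = 2.87×20.8×(454−390) = 3800 J.
Q = 0 for an adiabatic process, so W = −ΔU = -3800 J.

-3800 J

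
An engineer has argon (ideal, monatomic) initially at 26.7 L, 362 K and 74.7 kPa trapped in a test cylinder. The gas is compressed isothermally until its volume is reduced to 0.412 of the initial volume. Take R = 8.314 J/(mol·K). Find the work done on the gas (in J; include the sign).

n = P₁V₁/(RT₁) = 74.7×26.7/(8.314×362) = 0.663 mol.
Isothermal: T stays 362 K; PV = const ⇒ V₂ = 11.0 L, P₂ = 181 kPa.
W = nRT ln(V₂/V₁) = 0.663×8.314×362×ln(0.412) = -1770 J.
Work done on the gas = −W_by = 1770 J.

1770 J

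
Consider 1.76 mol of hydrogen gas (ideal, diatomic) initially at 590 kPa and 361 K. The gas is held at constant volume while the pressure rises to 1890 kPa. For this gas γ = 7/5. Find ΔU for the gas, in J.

V₁ = nRT₁/P₁ = 1.76×8.314×361/590 = 8.95 L.
Isochoric: V stays 8.95 L; P/T = const ⇒ T₂ = 1160 K, P₂ = 1890 kPa.
For an ideal gas ΔU = nCvΔT with Cv = (5/2)R = 20.8 J/(mol·K).
ΔU = 1.76×20.8×(1160−361) = 29100 J.

29100 J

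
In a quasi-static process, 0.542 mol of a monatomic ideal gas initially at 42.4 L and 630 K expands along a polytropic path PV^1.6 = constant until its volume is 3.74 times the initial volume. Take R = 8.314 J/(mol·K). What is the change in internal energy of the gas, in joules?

-2330 J

P₁ = nRT₁/V₁ = 0.542×8.314×630/42.4 = 67.0 kPa.
Polytropic n=1.6: T₂ = T₁(V₁/V₂)^(n−1) = 630×(0.267)^0.60 = 286 K; P₂ = P₁(V₁/V₂)^n = 8.11 kPa.
For an ideal gas ΔU = nCvΔT with Cv = (3/2)R = 12.5 J/(mol·K).
ΔU = 0.542×12.5×(286−630) = -2330 J.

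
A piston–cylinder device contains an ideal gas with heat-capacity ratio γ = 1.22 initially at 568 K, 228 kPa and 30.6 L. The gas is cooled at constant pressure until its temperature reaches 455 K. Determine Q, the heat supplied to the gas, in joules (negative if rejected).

n = P₁V₁/(RT₁) = 228×30.6/(8.314×568) = 1.48 mol.
Isobaric: P stays 228 kPa; V/T = const ⇒ T₂ = 455 K, V₂ = 24.5 L.
W = PΔV = 228×(24.5−30.6) kPa·L = -1390 J.
ΔU = nCvΔT = 1.48×37.8×(455−568) = -6310 J.
Q = ΔU + W = nCpΔT = -7700 J.

-7700 J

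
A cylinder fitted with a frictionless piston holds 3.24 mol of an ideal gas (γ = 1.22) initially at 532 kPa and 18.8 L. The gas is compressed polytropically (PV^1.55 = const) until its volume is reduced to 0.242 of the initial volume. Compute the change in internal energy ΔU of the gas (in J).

T₁ = P₁V₁/(nR) = 532×18.8/(3.24×8.314) = 371 K.
Polytropic n=1.55: T₂ = T₁(V₁/V₂)^(n−1) = 371×(4.13)^0.55 = 810 K; P₂ = P₁(V₁/V₂)^n = 4800 kPa.
For an ideal gas ΔU = nCvΔT with Cv = R/(γ−1) = 37.8 J/(mol·K).
ΔU = 3.24×37.8×(810−371) = 53700 J.

53700 J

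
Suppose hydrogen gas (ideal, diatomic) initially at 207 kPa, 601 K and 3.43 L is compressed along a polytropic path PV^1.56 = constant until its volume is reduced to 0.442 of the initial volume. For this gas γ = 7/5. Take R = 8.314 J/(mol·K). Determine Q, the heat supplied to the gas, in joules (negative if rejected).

n = P₁V₁/(RT₁) = 207×3.43/(8.314×601) = 0.142 mol.
Polytropic n=1.56: T₂ = T₁(V₁/V₂)^(n−1) = 601×(2.26)^0.56 = 949 K; P₂ = P₁(V₁/V₂)^n = 740 kPa.
W = (P₁V₁−P₂V₂)/(n−1) = (207×3.43−740×1.52)/0.56 = -735 J.
ΔU = nCvΔT = 0.142×20.8×(949−601) = 1030 J.
Q = ΔU + W = 294 J.

294 J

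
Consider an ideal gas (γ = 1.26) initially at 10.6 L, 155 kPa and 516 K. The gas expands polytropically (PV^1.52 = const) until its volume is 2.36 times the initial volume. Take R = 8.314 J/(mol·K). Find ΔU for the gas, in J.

-2280 J

n = P₁V₁/(RT₁) = 155×10.6/(8.314×516) = 0.383 mol.
Polytropic n=1.52: T₂ = T₁(V₁/V₂)^(n−1) = 516×(0.424)^0.52 = 330 K; P₂ = P₁(V₁/V₂)^n = 42.0 kPa.
For an ideal gas ΔU = nCvΔT with Cv = R/(γ−1) = 32.0 J/(mol·K).
ΔU = 0.383×32.0×(330−516) = -2280 J.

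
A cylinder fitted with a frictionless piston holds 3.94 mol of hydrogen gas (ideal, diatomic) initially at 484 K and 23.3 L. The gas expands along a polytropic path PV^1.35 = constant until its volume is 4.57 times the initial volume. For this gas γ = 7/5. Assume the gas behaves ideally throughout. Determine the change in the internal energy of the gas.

P₁ = nRT₁/V₁ = 3.94×8.314×484/23.3 = 680 kPa.
Polytropic n=1.35: T₂ = T₁(V₁/V₂)^(n−1) = 484×(0.219)^0.35 = 284 K; P₂ = P₁(V₁/V₂)^n = 87.5 kPa.
For an ideal gas ΔU = nCvΔT with Cv = (5/2)R = 20.8 J/(mol·K).
ΔU = 3.94×20.8×(284−484) = -16300 J.

-16300 J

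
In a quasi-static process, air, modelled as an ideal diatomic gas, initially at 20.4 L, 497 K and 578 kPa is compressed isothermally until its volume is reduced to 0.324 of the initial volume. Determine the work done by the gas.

-13300 J

n = P₁V₁/(RT₁) = 578×20.4/(8.314×497) = 2.85 mol.
Isothermal: T stays 497 K; PV = const ⇒ V₂ = 6.61 L, P₂ = 1780 kPa.
W = nRT ln(V₂/V₁) = 2.85×8.314×497×ln(0.324) = -13300 J.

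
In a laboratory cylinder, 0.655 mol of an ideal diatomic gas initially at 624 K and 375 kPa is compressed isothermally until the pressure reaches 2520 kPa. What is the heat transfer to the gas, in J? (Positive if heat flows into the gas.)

-6470 J

V₁ = nRT₁/P₁ = 0.655×8.314×624/375 = 9.06 L.
Isothermal: T stays 624 K; PV = const ⇒ V₂ = 1.35 L, P₂ = 2520 kPa.
ΔU = 0 (ideal gas, T constant).
W = nRT ln(V₂/V₁) = 0.655×8.314×624×ln(0.149) = -6470 J.
Q = ΔU + W = -6470 J.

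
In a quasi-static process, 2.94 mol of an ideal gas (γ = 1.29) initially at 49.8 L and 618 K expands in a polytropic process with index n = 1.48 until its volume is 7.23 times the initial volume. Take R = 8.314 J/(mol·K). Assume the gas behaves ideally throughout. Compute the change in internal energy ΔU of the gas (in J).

-31900 J

P₁ = nRT₁/V₁ = 2.94×8.314×618/49.8 = 303 kPa.
Polytropic n=1.48: T₂ = T₁(V₁/V₂)^(n−1) = 618×(0.138)^0.48 = 239 K; P₂ = P₁(V₁/V₂)^n = 16.2 kPa.
For an ideal gas ΔU = nCvΔT with Cv = R/(γ−1) = 28.7 J/(mol·K).
ΔU = 2.94×28.7×(239−618) = -31900 J.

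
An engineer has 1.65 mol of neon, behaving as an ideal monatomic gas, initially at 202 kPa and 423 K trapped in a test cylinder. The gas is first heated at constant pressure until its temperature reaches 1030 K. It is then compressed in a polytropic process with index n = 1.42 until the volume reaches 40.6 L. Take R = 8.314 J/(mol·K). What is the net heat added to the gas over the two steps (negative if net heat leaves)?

V₁ = nRT₁/P₁ = 1.65×8.314×423/202 = 28.7 L.
Step 1 — Isobaric: P stays 202 kPa; V/T = const ⇒ T₂ = 1030 K, V₂ = 69.9 L.
W = PΔV = 202×(69.9−28.7) kPa·L = 8330 J.
ΔU = nCvΔT = 1.65×12.5×(1030−423) = 12500 J.
Q = ΔU + W = nCpΔT = 20800 J.
State after step 1: P = 202 kPa, V = 69.9 L, T = 1030 K.
Step 2 — Polytropic n=1.42: T₂ = T₁(V₁/V₂)^(n−1) = 1030×(1.72)^0.42 = 1290 K; P₂ = P₁(V₁/V₂)^n = 437 kPa.
W = (P₁V₁−P₂V₂)/(n−1) = (202×69.9−437×40.6)/0.42 = -8640 J.
ΔU = nCvΔT = 1.65×12.5×(1290−1030) = 5440 J.
Q = ΔU + W = -3200 J.
Net over both steps: W = -309 J, Q = 17600 J, ΔU = 17900 J.

17600 J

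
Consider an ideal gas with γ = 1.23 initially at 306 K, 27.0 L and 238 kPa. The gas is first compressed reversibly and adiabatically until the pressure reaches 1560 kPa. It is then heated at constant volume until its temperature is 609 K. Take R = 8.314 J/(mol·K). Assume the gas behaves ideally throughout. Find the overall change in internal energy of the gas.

n = P₁V₁/(RT₁) = 238×27.0/(8.314×306) = 2.53 mol.
Step 1 — Adiabatic: T₂/T₁ = (P₂/P₁)^((γ−1)/γ) ⇒ T₂ = 306×(6.55)^0.187 = 435 K; V₂ = 5.85 L.
ΔU = nCvΔT = 2.53×36.1×(435−306) = 11800 J.
Q = 0 for an adiabatic process, so W = −ΔU = -11800 J.
State after step 1: P = 1560 kPa, V = 5.85 L, T = 435 K.
Step 2 — Isochoric: V stays 5.85 L; P/T = const ⇒ T₂ = 609 K, P₂ = 2180 kPa.
W = 0 (no volume change).
ΔU = nCvΔT = 2.53×36.1×(609−435) = 15900 J.
Q = ΔU = 15900 J.
Net over both steps: W = -11800 J, Q = 15900 J, ΔU = 27700 J.

27700 J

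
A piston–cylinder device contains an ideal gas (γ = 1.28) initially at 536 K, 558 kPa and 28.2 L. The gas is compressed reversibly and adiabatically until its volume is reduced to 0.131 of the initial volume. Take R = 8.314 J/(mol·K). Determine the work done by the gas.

-43100 J

n = P₁V₁/(RT₁) = 558×28.2/(8.314×536) = 3.53 mol.
Adiabatic: TV^(γ−1) = const ⇒ T₂ = 536×(7.63)^0.280 = 947 K; PV^γ = const ⇒ P₂ = 7530 kPa.
ΔU = nCvΔT = 3.53×29.7×(947−536) = 43100 J.
Q = 0 for an adiabatic process, so W = −ΔU = -43100 J.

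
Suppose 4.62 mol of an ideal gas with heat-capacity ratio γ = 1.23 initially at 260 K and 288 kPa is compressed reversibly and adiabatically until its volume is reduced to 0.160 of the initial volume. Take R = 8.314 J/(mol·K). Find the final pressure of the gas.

2740 kPa

V₁ = nRT₁/P₁ = 4.62×8.314×260/288 = 34.7 L.
Adiabatic: TV^(γ−1) = const ⇒ T₂ = 260×(6.25)^0.230 = 396 K; PV^γ = const ⇒ P₂ = 2740 kPa.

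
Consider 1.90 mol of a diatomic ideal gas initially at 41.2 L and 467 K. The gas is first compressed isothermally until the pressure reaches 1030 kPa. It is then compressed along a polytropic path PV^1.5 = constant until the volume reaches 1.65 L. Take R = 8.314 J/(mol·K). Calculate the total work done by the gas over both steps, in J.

-28900 J

P₁ = nRT₁/V₁ = 1.90×8.314×467/41.2 = 179 kPa.
Step 1 — Isothermal: T stays 467 K; PV = const ⇒ V₂ = 7.16 L, P₂ = 1030 kPa.
ΔU = 0 (ideal gas, T constant).
W = nRT ln(V₂/V₁) = 1.90×8.314×467×ln(0.174) = -12900 J.
Q = ΔU + W = -12900 J.
State after step 1: P = 1030 kPa, V = 7.16 L, T = 467 K.
Step 2 — Polytropic n=1.5: T₂ = T₁(V₁/V₂)^(n−1) = 467×(4.34)^0.50 = 973 K; P₂ = P₁(V₁/V₂)^n = 9310 kPa.
W = (P₁V₁−P₂V₂)/(n−1) = (1030×7.16−9310×1.65)/0.50 = -16000 J.
ΔU = nCvΔT = 1.90×20.8×(973−467) = 20000 J.
Q = ΔU + W = 4000 J.
Net over both steps: W = -28900 J, Q = -8910 J, ΔU = 20000 J.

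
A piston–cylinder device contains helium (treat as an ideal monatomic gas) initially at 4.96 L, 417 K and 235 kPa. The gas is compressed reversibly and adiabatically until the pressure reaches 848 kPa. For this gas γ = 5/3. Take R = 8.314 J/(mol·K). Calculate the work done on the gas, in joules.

n = P₁V₁/(RT₁) = 235×4.96/(8.314×417) = 0.336 mol.
Adiabatic: T₂/T₁ = (P₂/P₁)^((γ−1)/γ) ⇒ T₂ = 417×(3.61)^0.400 = 697 K; V₂ = 2.30 L.
ΔU = nCvΔT = 0.336×12.5×(697−417) = 1170 J.
Q = 0 for an adiabatic process, so W = −ΔU = -1170 J.
Work done on the gas = −W_by = 1170 J.

1170 J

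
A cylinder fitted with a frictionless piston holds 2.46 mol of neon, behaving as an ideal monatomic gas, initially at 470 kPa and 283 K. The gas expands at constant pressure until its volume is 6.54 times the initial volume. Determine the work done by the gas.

V₁ = nRT₁/P₁ = 2.46×8.314×283/470 = 12.3 L.
Isobaric: P stays 470 kPa; V/T = const ⇒ T₂ = 1850 K, V₂ = 80.5 L.
W = PΔV = 470×(80.5−12.3) kPa·L = 32100 J.

32100 J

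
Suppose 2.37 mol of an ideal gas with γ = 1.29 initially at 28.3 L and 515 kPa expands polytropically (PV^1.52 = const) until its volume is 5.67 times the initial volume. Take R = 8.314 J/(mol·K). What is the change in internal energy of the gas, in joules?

-29900 J

T₁ = P₁V₁/(nR) = 515×28.3/(2.37×8.314) = 740 K.
Polytropic n=1.52: T₂ = T₁(V₁/V₂)^(n−1) = 740×(0.176)^0.52 = 300 K; P₂ = P₁(V₁/V₂)^n = 36.8 kPa.
For an ideal gas ΔU = nCvΔT with Cv = R/(γ−1) = 28.7 J/(mol·K).
ΔU = 2.37×28.7×(300−740) = -29900 J.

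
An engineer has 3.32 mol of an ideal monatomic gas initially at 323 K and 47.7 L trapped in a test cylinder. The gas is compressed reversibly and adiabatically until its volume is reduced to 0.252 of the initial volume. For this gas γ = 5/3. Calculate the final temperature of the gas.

P₁ = nRT₁/V₁ = 3.32×8.314×323/47.7 = 187 kPa.
Adiabatic: TV^(γ−1) = const ⇒ T₂ = 323×(3.97)^0.667 = 810 K; PV^γ = const ⇒ P₂ = 1860 kPa.

810 K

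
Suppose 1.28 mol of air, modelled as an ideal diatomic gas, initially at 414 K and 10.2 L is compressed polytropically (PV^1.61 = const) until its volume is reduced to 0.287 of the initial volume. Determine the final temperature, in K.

P₁ = nRT₁/V₁ = 1.28×8.314×414/10.2 = 432 kPa.
Polytropic n=1.61: T₂ = T₁(V₁/V₂)^(n−1) = 414×(3.48)^0.61 = 887 K; P₂ = P₁(V₁/V₂)^n = 3220 kPa.

887 K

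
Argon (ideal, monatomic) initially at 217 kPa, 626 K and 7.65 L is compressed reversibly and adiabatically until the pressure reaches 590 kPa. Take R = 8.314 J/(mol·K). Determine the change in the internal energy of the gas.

1230 J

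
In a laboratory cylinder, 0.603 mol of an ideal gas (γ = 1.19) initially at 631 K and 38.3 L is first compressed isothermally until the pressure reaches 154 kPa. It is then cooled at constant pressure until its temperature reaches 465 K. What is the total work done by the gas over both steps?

-2800 J

P₁ = nRT₁/V₁ = 0.603×8.314×631/38.3 = 82.6 kPa.
Step 1 — Isothermal: T stays 631 K; PV = const ⇒ V₂ = 20.5 L, P₂ = 154 kPa.
ΔU = 0 (ideal gas, T constant).
W = nRT ln(V₂/V₁) = 0.603×8.314×631×ln(0.536) = -1970 J.
Q = ΔU + W = -1970 J.
State after step 1: P = 154 kPa, V = 20.5 L, T = 631 K.
Step 2 — Isobaric: P stays 154 kPa; V/T = const ⇒ T₂ = 465 K, V₂ = 15.1 L.
W = PΔV = 154×(15.1−20.5) kPa·L = -832 J.
ΔU = nCvΔT = 0.603×43.8×(465−631) = -4380 J.
Q = ΔU + W = nCpΔT = -5210 J.
Net over both steps: W = -2800 J, Q = -7180 J, ΔU = -4380 J.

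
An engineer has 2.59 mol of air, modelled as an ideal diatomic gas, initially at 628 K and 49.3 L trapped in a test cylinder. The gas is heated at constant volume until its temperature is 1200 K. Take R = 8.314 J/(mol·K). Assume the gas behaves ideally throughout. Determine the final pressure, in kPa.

524 kPa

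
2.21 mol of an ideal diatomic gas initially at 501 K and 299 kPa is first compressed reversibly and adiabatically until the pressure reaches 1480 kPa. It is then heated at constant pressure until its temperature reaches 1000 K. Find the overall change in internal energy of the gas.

22900 J

V₁ = nRT₁/P₁ = 2.21×8.314×501/299 = 30.8 L.
Step 1 — Adiabatic: T₂/T₁ = (P₂/P₁)^((γ−1)/γ) ⇒ T₂ = 501×(4.95)^0.286 = 791 K; V₂ = 9.82 L.
ΔU = nCvΔT = 2.21×20.8×(791−501) = 13300 J.
Q = 0 for an adiabatic process, so W = −ΔU = -13300 J.
State after step 1: P = 1480 kPa, V = 9.82 L, T = 791 K.
Step 2 — Isobaric: P stays 1480 kPa; V/T = const ⇒ T₂ = 1000 K, V₂ = 12.4 L.
W = PΔV = 1480×(12.4−9.82) kPa·L = 3840 J.
ΔU = nCvΔT = 2.21×20.8×(1000−791) = 9590 J.
Q = ΔU + W = nCpΔT = 13400 J.
Net over both steps: W = -9490 J, Q = 13400 J, ΔU = 22900 J.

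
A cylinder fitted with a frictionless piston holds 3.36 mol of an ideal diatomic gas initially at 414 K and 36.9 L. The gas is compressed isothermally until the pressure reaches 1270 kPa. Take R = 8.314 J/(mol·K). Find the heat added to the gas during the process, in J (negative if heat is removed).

P₁ = nRT₁/V₁ = 3.36×8.314×414/36.9 = 313 kPa.
Isothermal: T stays 414 K; PV = const ⇒ V₂ = 9.11 L, P₂ = 1270 kPa.
ΔU = 0 (ideal gas, T constant).
W = nRT ln(V₂/V₁) = 3.36×8.314×414×ln(0.247) = -16200 J.
Q = ΔU + W = -16200 J.

-16200 J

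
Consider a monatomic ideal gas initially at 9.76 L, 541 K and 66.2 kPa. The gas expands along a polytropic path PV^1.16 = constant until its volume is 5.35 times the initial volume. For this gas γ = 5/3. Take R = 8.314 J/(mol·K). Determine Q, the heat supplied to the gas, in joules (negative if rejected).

n = P₁V₁/(RT₁) = 66.2×9.76/(8.314×541) = 0.144 mol.
Polytropic n=1.16: T₂ = T₁(V₁/V₂)^(n−1) = 541×(0.187)^0.16 = 414 K; P₂ = P₁(V₁/V₂)^n = 9.46 kPa.
W = (P₁V₁−P₂V₂)/(n−1) = (66.2×9.76−9.46×52.2)/0.16 = 950 J.
ΔU = nCvΔT = 0.144×12.5×(414−541) = -228 J.
Q = ΔU + W = 722 J.

722 J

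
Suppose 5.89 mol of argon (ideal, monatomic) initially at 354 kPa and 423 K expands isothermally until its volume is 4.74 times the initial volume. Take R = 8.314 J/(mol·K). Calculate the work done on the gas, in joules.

-32200 J

V₁ = nRT₁/P₁ = 5.89×8.314×423/354 = 58.5 L.
Isothermal: T stays 423 K; PV = const ⇒ V₂ = 277 L, P₂ = 74.7 kPa.
W = nRT ln(V₂/V₁) = 5.89×8.314×423×ln(4.74) = 32200 J.
Work done on the gas = −W_by = -32200 J.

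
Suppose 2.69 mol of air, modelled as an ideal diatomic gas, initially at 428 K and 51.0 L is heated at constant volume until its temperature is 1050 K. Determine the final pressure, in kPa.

P₁ = nRT₁/V₁ = 2.69×8.314×428/51.0 = 188 kPa.
Isochoric: V stays 51.0 L; P/T = const ⇒ T₂ = 1050 K, P₂ = 460 kPa.

460 kPa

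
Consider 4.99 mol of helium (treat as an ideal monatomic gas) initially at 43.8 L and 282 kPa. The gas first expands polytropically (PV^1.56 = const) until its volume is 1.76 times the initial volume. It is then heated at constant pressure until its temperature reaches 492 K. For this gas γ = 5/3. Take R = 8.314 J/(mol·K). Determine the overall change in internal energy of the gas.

T₁ = P₁V₁/(nR) = 282×43.8/(4.99×8.314) = 298 K.
Step 1 — Polytropic n=1.56: T₂ = T₁(V₁/V₂)^(n−1) = 298×(0.568)^0.56 = 217 K; P₂ = P₁(V₁/V₂)^n = 117 kPa.
W = (P₁V₁−P₂V₂)/(n−1) = (282×43.8−117×77.1)/0.56 = 5990 J.
ΔU = nCvΔT = 4.99×12.5×(217−298) = -5030 J.
Q = ΔU + W = 958 J.
State after step 1: P = 117 kPa, V = 77.1 L, T = 217 K.
Step 2 — Isobaric: P stays 117 kPa; V/T = const ⇒ T₂ = 492 K, V₂ = 175 L.
W = PΔV = 117×(175−77.1) kPa·L = 11400 J.
ΔU = nCvΔT = 4.99×12.5×(492−217) = 17100 J.
Q = ΔU + W = nCpΔT = 28500 J.
Net over both steps: W = 17400 J, Q = 29500 J, ΔU = 12100 J.

12100 J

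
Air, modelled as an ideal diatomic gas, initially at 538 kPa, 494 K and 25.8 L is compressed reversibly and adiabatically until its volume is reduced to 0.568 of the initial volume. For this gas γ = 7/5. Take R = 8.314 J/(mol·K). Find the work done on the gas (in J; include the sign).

n = P₁V₁/(RT₁) = 538×25.8/(8.314×494) = 3.38 mol.
Adiabatic: TV^(γ−1) = const ⇒ T₂ = 494×(1.76)^0.400 = 619 K; PV^γ = const ⇒ P₂ = 1190 kPa.
ΔU = nCvΔT = 3.38×20.8×(619−494) = 8810 J.
Q = 0 for an adiabatic process, so W = −ΔU = -8810 J.
Work done on the gas = −W_by = 8810 J.

8810 J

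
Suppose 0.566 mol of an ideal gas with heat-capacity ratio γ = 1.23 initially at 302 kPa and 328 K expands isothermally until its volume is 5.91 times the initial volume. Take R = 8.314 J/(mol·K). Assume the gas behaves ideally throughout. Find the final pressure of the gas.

51.1 kPa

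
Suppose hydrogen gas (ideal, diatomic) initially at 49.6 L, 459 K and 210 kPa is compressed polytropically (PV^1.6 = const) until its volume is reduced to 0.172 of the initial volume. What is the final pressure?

Polytropic n=1.6: T₂ = T₁(V₁/V₂)^(n−1) = 459×(5.81)^0.60 = 1320 K; P₂ = P₁(V₁/V₂)^n = 3510 kPa.

3510 kPa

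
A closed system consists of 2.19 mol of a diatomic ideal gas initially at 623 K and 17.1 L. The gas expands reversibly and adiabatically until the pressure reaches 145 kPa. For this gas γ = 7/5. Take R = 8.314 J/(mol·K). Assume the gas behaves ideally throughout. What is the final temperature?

P₁ = nRT₁/V₁ = 2.19×8.314×623/17.1 = 663 kPa.
Adiabatic: T₂/T₁ = (P₂/P₁)^((γ−1)/γ) ⇒ T₂ = 623×(0.219)^0.286 = 403 K; V₂ = 50.7 L.

403 K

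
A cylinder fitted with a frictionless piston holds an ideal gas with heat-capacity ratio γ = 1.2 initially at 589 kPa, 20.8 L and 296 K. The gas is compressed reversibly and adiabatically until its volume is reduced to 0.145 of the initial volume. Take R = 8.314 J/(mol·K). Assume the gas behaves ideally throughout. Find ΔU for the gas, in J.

n = P₁V₁/(RT₁) = 589×20.8/(8.314×296) = 4.98 mol.
Adiabatic: TV^(γ−1) = const ⇒ T₂ = 296×(6.90)^0.200 = 436 K; PV^γ = const ⇒ P₂ = 5980 kPa.
For an ideal gas ΔU = nCvΔT with Cv = R/(γ−1) = 41.6 J/(mol·K).
ΔU = 4.98×41.6×(436−296) = 28900 J.

28900 J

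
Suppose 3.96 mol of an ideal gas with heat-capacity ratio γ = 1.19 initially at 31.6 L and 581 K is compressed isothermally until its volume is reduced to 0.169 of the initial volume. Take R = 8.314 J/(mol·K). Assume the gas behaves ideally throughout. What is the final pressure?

P₁ = nRT₁/V₁ = 3.96×8.314×581/31.6 = 605 kPa.
Isothermal: T stays 581 K; PV = const ⇒ V₂ = 5.34 L, P₂ = 3580 kPa.

3580 kPa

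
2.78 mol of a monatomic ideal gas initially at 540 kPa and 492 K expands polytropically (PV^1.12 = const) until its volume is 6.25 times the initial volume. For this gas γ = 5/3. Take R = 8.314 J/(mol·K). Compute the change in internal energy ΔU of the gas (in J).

-3370 J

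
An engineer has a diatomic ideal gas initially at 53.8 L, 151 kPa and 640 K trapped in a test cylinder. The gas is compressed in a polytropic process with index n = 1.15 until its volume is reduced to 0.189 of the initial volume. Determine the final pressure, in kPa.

1030 kPa

Polytropic n=1.15: T₂ = T₁(V₁/V₂)^(n−1) = 640×(5.29)^0.15 = 822 K; P₂ = P₁(V₁/V₂)^n = 1030 kPa.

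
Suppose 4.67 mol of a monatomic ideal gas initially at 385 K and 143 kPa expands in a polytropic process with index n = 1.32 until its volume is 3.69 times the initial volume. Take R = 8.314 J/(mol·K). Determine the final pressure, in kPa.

25.5 kPa

V₁ = nRT₁/P₁ = 4.67×8.314×385/143 = 105 L.
Polytropic n=1.32: T₂ = T₁(V₁/V₂)^(n−1) = 385×(0.271)^0.32 = 254 K; P₂ = P₁(V₁/V₂)^n = 25.5 kPa.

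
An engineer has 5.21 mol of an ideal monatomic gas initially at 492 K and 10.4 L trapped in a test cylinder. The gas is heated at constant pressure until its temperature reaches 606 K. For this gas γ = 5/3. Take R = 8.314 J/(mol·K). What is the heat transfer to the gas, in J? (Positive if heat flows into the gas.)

P₁ = nRT₁/V₁ = 5.21×8.314×492/10.4 = 2050 kPa.
Isobaric: P stays 2050 kPa; V/T = const ⇒ T₂ = 606 K, V₂ = 12.8 L.
W = PΔV = 2050×(12.8−10.4) kPa·L = 4940 J.
ΔU = nCvΔT = 5.21×12.5×(606−492) = 7410 J.
Q = ΔU + W = nCpΔT = 12300 J.

12300 J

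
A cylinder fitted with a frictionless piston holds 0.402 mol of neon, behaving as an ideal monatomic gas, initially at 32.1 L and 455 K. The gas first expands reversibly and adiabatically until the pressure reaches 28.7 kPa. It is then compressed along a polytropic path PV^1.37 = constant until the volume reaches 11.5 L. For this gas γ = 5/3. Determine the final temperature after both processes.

608 K

P₁ = nRT₁/V₁ = 0.402×8.314×455/32.1 = 47.4 kPa.
Step 1 — Adiabatic: T₂/T₁ = (P₂/P₁)^((γ−1)/γ) ⇒ T₂ = 455×(0.606)^0.400 = 372 K; V₂ = 43.4 L.
ΔU = nCvΔT = 0.402×12.5×(372−455) = -414 J.
Q = 0 for an adiabatic process, so W = −ΔU = 414 J.
State after step 1: P = 28.7 kPa, V = 43.4 L, T = 372 K.
Step 2 — Polytropic n=1.37: T₂ = T₁(V₁/V₂)^(n−1) = 372×(3.77)^0.37 = 608 K; P₂ = P₁(V₁/V₂)^n = 177 kPa.
W = (P₁V₁−P₂V₂)/(n−1) = (28.7×43.4−177×11.5)/0.37 = -2130 J.
ΔU = nCvΔT = 0.402×12.5×(608−372) = 1180 J.
Q = ΔU + W = -949 J.
Net over both steps: W = -1720 J, Q = -949 J, ΔU = 769 J.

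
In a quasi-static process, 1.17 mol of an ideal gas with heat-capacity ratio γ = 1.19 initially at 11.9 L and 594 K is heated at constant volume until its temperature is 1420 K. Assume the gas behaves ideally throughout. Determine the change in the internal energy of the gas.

P₁ = nRT₁/V₁ = 1.17×8.314×594/11.9 = 486 kPa.
Isochoric: V stays 11.9 L; P/T = const ⇒ T₂ = 1420 K, P₂ = 1160 kPa.
For an ideal gas ΔU = nCvΔT with Cv = R/(γ−1) = 43.8 J/(mol·K).
ΔU = 1.17×43.8×(1420−594) = 42300 J.

42300 J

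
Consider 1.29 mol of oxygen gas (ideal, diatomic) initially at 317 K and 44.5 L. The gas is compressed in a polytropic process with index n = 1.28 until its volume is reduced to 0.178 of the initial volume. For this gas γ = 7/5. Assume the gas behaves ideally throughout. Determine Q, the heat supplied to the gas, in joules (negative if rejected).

P₁ = nRT₁/V₁ = 1.29×8.314×317/44.5 = 76.4 kPa.
Polytropic n=1.28: T₂ = T₁(V₁/V₂)^(n−1) = 317×(5.62)^0.28 = 514 K; P₂ = P₁(V₁/V₂)^n = 696 kPa.
W = (P₁V₁−P₂V₂)/(n−1) = (76.4×44.5−696×7.92)/0.28 = -7540 J.
ΔU = nCvΔT = 1.29×20.8×(514−317) = 5280 J.
Q = ΔU + W = -2260 J.

-2260 J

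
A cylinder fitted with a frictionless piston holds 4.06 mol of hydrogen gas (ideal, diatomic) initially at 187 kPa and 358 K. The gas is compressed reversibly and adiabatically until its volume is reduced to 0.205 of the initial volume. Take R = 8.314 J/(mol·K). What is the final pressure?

1720 kPa

V₁ = nRT₁/P₁ = 4.06×8.314×358/187 = 64.6 L.
Adiabatic: TV^(γ−1) = const ⇒ T₂ = 358×(4.88)^0.400 = 675 K; PV^γ = const ⇒ P₂ = 1720 kPa.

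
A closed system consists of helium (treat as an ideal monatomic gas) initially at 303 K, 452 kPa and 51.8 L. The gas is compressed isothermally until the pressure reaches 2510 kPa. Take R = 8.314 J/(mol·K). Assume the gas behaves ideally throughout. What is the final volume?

9.33 L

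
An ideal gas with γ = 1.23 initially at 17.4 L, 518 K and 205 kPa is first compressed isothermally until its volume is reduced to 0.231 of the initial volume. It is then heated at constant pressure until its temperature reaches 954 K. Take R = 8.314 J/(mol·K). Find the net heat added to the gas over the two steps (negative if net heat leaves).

n = P₁V₁/(RT₁) = 205×17.4/(8.314×518) = 0.828 mol.
Step 1 — Isothermal: T stays 518 K; PV = const ⇒ V₂ = 4.02 L, P₂ = 887 kPa.
ΔU = 0 (ideal gas, T constant).
W = nRT ln(V₂/V₁) = 0.828×8.314×518×ln(0.231) = -5230 J.
Q = ΔU + W = -5230 J.
State after step 1: P = 887 kPa, V = 4.02 L, T = 518 K.
Step 2 — Isobaric: P stays 887 kPa; V/T = const ⇒ T₂ = 954 K, V₂ = 7.40 L.
W = PΔV = 887×(7.40−4.02) kPa·L = 3000 J.
ΔU = nCvΔT = 0.828×36.1×(954−518) = 13100 J.
Q = ΔU + W = nCpΔT = 16100 J.
Net over both steps: W = -2220 J, Q = 10800 J, ΔU = 13100 J.

10800 J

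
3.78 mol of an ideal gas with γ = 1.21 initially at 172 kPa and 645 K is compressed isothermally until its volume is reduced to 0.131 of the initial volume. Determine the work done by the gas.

V₁ = nRT₁/P₁ = 3.78×8.314×645/172 = 118 L.
Isothermal: T stays 645 K; PV = const ⇒ V₂ = 15.4 L, P₂ = 1310 kPa.
W = nRT ln(V₂/V₁) = 3.78×8.314×645×ln(0.131) = -41200 J.

-41200 J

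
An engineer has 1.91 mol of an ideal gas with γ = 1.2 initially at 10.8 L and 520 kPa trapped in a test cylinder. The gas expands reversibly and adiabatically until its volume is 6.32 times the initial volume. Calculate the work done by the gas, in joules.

8660 J

T₁ = P₁V₁/(nR) = 520×10.8/(1.91×8.314) = 354 K.
Adiabatic: TV^(γ−1) = const ⇒ T₂ = 354×(0.158)^0.200 = 245 K; PV^γ = const ⇒ P₂ = 56.9 kPa.
ΔU = nCvΔT = 1.91×41.6×(245−354) = -8660 J.
Q = 0 for an adiabatic process, so W = −ΔU = 8660 J.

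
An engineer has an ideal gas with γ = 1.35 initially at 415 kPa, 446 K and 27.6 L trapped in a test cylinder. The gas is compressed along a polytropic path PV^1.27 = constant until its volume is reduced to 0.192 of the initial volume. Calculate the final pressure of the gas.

Polytropic n=1.27: T₂ = T₁(V₁/V₂)^(n−1) = 446×(5.21)^0.27 = 696 K; P₂ = P₁(V₁/V₂)^n = 3370 kPa.

3370 kPa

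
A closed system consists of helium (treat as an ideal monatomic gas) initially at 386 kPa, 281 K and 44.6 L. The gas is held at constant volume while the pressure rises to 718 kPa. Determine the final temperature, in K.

523 K

Isochoric: V stays 44.6 L; P/T = const ⇒ T₂ = 523 K, P₂ = 718 kPa.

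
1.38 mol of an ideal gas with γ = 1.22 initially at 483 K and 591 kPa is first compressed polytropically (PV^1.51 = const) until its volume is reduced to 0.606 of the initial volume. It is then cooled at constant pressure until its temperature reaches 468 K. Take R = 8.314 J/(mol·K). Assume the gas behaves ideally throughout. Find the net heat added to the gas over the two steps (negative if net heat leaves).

V₁ = nRT₁/P₁ = 1.38×8.314×483/591 = 9.38 L.
Step 1 — Polytropic n=1.51: T₂ = T₁(V₁/V₂)^(n−1) = 483×(1.65)^0.51 = 624 K; P₂ = P₁(V₁/V₂)^n = 1260 kPa.
W = (P₁V₁−P₂V₂)/(n−1) = (591×9.38−1260×5.68)/0.51 = -3160 J.
ΔU = nCvΔT = 1.38×37.8×(624−483) = 7330 J.
Q = ΔU + W = 4170 J.
State after step 1: P = 1260 kPa, V = 5.68 L, T = 624 K.
Step 2 — Isobaric: P stays 1260 kPa; V/T = const ⇒ T₂ = 468 K, V₂ = 4.26 L.
W = PΔV = 1260×(4.26−5.68) kPa·L = -1780 J.
ΔU = nCvΔT = 1.38×37.8×(468−624) = -8110 J.
Q = ΔU + W = nCpΔT = -9900 J.
Net over both steps: W = -4950 J, Q = -5730 J, ΔU = -782 J.

-5730 J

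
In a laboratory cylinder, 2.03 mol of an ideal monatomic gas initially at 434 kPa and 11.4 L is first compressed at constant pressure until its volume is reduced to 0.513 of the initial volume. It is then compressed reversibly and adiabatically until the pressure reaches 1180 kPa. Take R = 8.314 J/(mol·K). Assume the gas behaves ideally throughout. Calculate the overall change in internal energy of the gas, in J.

-1740 J

T₁ = P₁V₁/(nR) = 434×11.4/(2.03×8.314) = 293 K.
Step 1 — Isobaric: P stays 434 kPa; V/T = const ⇒ T₂ = 150 K, V₂ = 5.85 L.
W = PΔV = 434×(5.85−11.4) kPa·L = -2410 J.
ΔU = nCvΔT = 2.03×12.5×(150−293) = -3610 J.
Q = ΔU + W = nCpΔT = -6020 J.
State after step 1: P = 434 kPa, V = 5.85 L, T = 150 K.
Step 2 — Adiabatic: T₂/T₁ = (P₂/P₁)^((γ−1)/γ) ⇒ T₂ = 150×(2.72)^0.400 = 224 K; V₂ = 3.21 L.
ΔU = nCvΔT = 2.03×12.5×(224−150) = 1870 J.
Q = 0 for an adiabatic process, so W = −ΔU = -1870 J.
Net over both steps: W = -4280 J, Q = -6020 J, ΔU = -1740 J.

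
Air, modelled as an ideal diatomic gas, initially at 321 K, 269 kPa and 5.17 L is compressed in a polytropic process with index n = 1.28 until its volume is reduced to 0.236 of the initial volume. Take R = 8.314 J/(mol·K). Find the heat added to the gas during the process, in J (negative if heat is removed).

n = P₁V₁/(RT₁) = 269×5.17/(8.314×321) = 0.521 mol.
Polytropic n=1.28: T₂ = T₁(V₁/V₂)^(n−1) = 321×(4.24)^0.28 = 481 K; P₂ = P₁(V₁/V₂)^n = 1710 kPa.
W = (P₁V₁−P₂V₂)/(n−1) = (269×5.17−1710×1.22)/0.28 = -2470 J.
ΔU = nCvΔT = 0.521×20.8×(481−321) = 1730 J.
Q = ΔU + W = -742 J.

-742 J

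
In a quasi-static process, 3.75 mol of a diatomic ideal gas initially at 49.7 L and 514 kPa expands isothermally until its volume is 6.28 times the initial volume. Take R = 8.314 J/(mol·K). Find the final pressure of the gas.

T₁ = P₁V₁/(nR) = 514×49.7/(3.75×8.314) = 819 K.
Isothermal: T stays 819 K; PV = const ⇒ V₂ = 312 L, P₂ = 81.8 kPa.

81.8 kPa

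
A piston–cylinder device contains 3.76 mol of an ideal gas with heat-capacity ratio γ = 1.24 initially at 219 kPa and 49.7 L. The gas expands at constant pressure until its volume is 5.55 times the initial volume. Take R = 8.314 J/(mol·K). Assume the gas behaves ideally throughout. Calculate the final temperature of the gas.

1930 K

T₁ = P₁V₁/(nR) = 219×49.7/(3.76×8.314) = 348 K.
Isobaric: P stays 219 kPa; V/T = const ⇒ T₂ = 1930 K, V₂ = 276 L.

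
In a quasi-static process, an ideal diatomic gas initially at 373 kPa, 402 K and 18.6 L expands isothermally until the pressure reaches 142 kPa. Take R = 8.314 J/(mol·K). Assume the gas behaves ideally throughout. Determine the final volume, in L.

48.9 L

Isothermal: T stays 402 K; PV = const ⇒ V₂ = 48.9 L, P₂ = 142 kPa.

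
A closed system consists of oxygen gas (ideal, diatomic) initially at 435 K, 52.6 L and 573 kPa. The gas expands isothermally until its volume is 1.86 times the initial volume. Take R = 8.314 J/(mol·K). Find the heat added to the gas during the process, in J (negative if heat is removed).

n = P₁V₁/(RT₁) = 573×52.6/(8.314×435) = 8.33 mol.
Isothermal: T stays 435 K; PV = const ⇒ V₂ = 97.8 L, P₂ = 308 kPa.
ΔU = 0 (ideal gas, T constant).
W = nRT ln(V₂/V₁) = 8.33×8.314×435×ln(1.86) = 18700 J.
Q = ΔU + W = 18700 J.

18700 J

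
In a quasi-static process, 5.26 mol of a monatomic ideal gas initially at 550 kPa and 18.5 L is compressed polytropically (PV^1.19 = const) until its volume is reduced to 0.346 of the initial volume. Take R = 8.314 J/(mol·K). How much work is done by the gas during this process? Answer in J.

T₁ = P₁V₁/(nR) = 550×18.5/(5.26×8.314) = 233 K.
Polytropic n=1.19: T₂ = T₁(V₁/V₂)^(n−1) = 233×(2.89)^0.19 = 285 K; P₂ = P₁(V₁/V₂)^n = 1940 kPa.
W = (P₁V₁−P₂V₂)/(n−1) = (550×18.5−1940×6.40)/0.19 = -12000 J.

-12000 J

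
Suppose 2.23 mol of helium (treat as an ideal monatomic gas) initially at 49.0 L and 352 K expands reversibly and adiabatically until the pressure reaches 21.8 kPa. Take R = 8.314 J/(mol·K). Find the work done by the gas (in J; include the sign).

5040 J

P₁ = nRT₁/V₁ = 2.23×8.314×352/49.0 = 133 kPa.
Adiabatic: T₂/T₁ = (P₂/P₁)^((γ−1)/γ) ⇒ T₂ = 352×(0.164)^0.400 = 171 K; V₂ = 145 L.
ΔU = nCvΔT = 2.23×12.5×(171−352) = -5040 J.
Q = 0 for an adiabatic process, so W = −ΔU = 5040 J.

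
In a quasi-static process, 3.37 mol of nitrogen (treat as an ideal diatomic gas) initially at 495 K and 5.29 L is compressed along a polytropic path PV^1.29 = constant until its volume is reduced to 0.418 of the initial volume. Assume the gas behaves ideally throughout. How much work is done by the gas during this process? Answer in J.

-13800 J

P₁ = nRT₁/V₁ = 3.37×8.314×495/5.29 = 2620 kPa.
Polytropic n=1.29: T₂ = T₁(V₁/V₂)^(n−1) = 495×(2.39)^0.29 = 637 K; P₂ = P₁(V₁/V₂)^n = 8080 kPa.
W = (P₁V₁−P₂V₂)/(n−1) = (2620×5.29−8080×2.21)/0.29 = -13800 J.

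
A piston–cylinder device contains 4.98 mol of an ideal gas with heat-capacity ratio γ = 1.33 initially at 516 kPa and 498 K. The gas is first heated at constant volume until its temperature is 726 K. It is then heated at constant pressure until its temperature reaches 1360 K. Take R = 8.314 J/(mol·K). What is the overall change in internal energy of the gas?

V₁ = nRT₁/P₁ = 4.98×8.314×498/516 = 40.0 L.
Step 1 — Isochoric: V stays 40.0 L; P/T = const ⇒ T₂ = 726 K, P₂ = 752 kPa.
W = 0 (no volume change).
ΔU = nCvΔT = 4.98×25.2×(726−498) = 28600 J.
Q = ΔU = 28600 J.
State after step 1: P = 752 kPa, V = 40.0 L, T = 726 K.
Step 2 — Isobaric: P stays 752 kPa; V/T = const ⇒ T₂ = 1360 K, V₂ = 74.9 L.
W = PΔV = 752×(74.9−40.0) kPa·L = 26200 J.
ΔU = nCvΔT = 4.98×25.2×(1360−726) = 79500 J.
Q = ΔU + W = nCpΔT = 106000 J.
Net over both steps: W = 26200 J, Q = 134000 J, ΔU = 108000 J.

108000 J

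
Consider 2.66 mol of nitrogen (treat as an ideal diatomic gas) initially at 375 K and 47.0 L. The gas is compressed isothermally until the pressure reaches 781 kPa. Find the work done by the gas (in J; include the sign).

-12300 J

P₁ = nRT₁/V₁ = 2.66×8.314×375/47.0 = 176 kPa.
Isothermal: T stays 375 K; PV = const ⇒ V₂ = 10.6 L, P₂ = 781 kPa.
W = nRT ln(V₂/V₁) = 2.66×8.314×375×ln(0.226) = -12300 J.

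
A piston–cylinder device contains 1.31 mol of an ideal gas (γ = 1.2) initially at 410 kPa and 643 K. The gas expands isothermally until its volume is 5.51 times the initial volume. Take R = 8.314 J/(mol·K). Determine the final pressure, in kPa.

V₁ = nRT₁/P₁ = 1.31×8.314×643/410 = 17.1 L.
Isothermal: T stays 643 K; PV = const ⇒ V₂ = 94.1 L, P₂ = 74.4 kPa.

74.4 kPa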